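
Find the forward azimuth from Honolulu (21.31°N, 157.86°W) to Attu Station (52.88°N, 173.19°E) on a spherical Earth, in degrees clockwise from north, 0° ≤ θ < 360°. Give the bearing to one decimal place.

Δλ = 173.19 − -157.86 = 331.05°; wrapped into (−180°, 180°]: -28.95°.
θ = atan2( sin Δλ · cos φ₂ , cos φ₁ · sin φ₂ − sin φ₁ · cos φ₂ · cos Δλ )
  = atan2(-0.29212, 0.55094) = -27.933° → normalised to [0°, 360°): 332.067°.

332.1°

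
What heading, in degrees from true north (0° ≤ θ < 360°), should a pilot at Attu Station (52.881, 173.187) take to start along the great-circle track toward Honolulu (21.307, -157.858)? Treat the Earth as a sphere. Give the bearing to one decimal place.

133.7°

Δλ = -157.858 − 173.187 = -331.045°; wrapped into (−180°, 180°]: 28.955°.
θ = atan2( sin Δλ · cos φ₂ , cos φ₁ · sin φ₂ − sin φ₁ · cos φ₂ · cos Δλ )
  = atan2(0.45103, -0.43074) = 133.682° → normalised to [0°, 360°): 133.682°.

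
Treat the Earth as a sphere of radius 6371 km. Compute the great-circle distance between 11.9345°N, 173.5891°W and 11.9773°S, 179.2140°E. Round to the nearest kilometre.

Δλ = 179.2140 − -173.5891 = 352.8031°; wrapped into (−180°, 180°]: -7.1969°.
Δφ = -11.9773 − 11.9345 = -23.9118°.
a = sin²(Δφ/2) + cos φ₁ · cos φ₂ · sin²(Δλ/2) = 0.046685.
c = 2·atan2(√a, √(1−a)) = 0.43557 rad → d = 6371·c ≈ 2775.01 km.

2775 km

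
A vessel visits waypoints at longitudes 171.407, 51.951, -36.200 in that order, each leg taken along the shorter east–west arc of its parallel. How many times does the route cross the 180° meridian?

Leg 1: +171.407° → +51.951°, shortest Δλ = -119.456° (west) — does not cross 180°.
Leg 2: +51.951° → -36.200°, shortest Δλ = -88.151° (west) — does not cross 180°.
Total crossings: 0.

0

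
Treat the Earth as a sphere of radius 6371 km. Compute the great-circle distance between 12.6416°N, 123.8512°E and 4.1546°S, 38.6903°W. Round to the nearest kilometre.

Δλ = -38.6903 − 123.8512 = -162.5415°.
Δφ = -4.1546 − 12.6416 = -16.7962°.
a = sin²(Δφ/2) + cos φ₁ · cos φ₂ · sin²(Δλ/2) = 0.972109.
c = 2·atan2(√a, √(1−a)) = 2.80601 rad → d = 6371·c ≈ 17877.09 km.

17877 km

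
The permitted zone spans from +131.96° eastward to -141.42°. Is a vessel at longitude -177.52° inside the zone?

Yes

Band width going east from +131.96° to -141.42°: ((-141.42 − 131.96) mod 360) = 86.62°.
Offset of -177.52° east of the west edge: ((-177.52 − 131.96) mod 360) = 50.52°.
50.52° ≤ 86.62° ⇒ inside.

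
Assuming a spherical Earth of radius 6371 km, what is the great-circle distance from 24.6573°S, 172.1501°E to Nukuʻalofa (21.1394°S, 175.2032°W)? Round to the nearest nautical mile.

730 nmi

Δλ = -175.2032 − 172.1501 = -347.3533°; wrapped into (−180°, 180°]: 12.6467°.
Δφ = -21.1394 − -24.6573 = 3.5179°.
a = sin²(Δφ/2) + cos φ₁ · cos φ₂ · sin²(Δλ/2) = 0.011225.
c = 2·atan2(√a, √(1−a)) = 0.21229 rad → d = 6371·c ≈ 1352.52 km ≈ 730.30 nmi.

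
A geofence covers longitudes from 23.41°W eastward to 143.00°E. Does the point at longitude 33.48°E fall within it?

Yes

Band width going east from -23.41° to +143.00°: ((143.00 − -23.41) mod 360) = 166.41°.
Offset of +33.48° east of the west edge: ((33.48 − -23.41) mod 360) = 56.89°.
56.89° ≤ 166.41° ⇒ inside.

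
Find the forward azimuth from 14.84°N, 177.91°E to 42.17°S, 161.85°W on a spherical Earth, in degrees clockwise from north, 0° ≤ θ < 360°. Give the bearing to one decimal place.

162.8°

Δλ = -161.85 − 177.91 = -339.76°; wrapped into (−180°, 180°]: 20.24°.
θ = atan2( sin Δλ · cos φ₂ , cos φ₁ · sin φ₂ − sin φ₁ · cos φ₂ · cos Δλ )
  = atan2(0.25641, -0.82704) = 162.775° → normalised to [0°, 360°): 162.775°.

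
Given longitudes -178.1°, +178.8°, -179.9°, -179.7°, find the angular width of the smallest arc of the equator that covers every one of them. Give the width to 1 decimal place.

Sort the longitudes: -179.9°, -179.7°, -178.1°, +178.8°.
Eastward gaps between consecutive values (wrapping around): 0.2°, 1.6°, 356.9°, 1.3°.
Largest gap = 356.9° ⇒ minimal covering band is its complement: 360° − 356.9° = 3.1°.
Band runs from +178.8° eastward to -178.1°, crossing the antimeridian.

3.1°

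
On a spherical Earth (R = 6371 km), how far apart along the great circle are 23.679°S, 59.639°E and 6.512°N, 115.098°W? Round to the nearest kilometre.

Δλ = -115.098 − 59.639 = -174.737°.
Δφ = 6.512 − -23.679 = 30.191°.
a = sin²(Δφ/2) + cos φ₁ · cos φ₂ · sin²(Δλ/2) = 0.975806.
c = 2·atan2(√a, √(1−a)) = 2.82924 rad → d = 6371·c ≈ 18025.07 km.

18025 km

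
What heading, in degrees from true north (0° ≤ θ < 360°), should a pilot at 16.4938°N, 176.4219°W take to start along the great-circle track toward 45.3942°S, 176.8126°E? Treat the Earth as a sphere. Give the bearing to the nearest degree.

Δλ = 176.8126 − -176.4219 = 353.2345°; wrapped into (−180°, 180°]: -6.7655°.
θ = atan2( sin Δλ · cos φ₂ , cos φ₁ · sin φ₂ − sin φ₁ · cos φ₂ · cos Δλ )
  = atan2(-0.08273, -0.88064) = -174.633° → normalised to [0°, 360°): 185.367°.

185°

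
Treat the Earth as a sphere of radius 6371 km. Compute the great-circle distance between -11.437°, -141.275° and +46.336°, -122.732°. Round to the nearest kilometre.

6685 km

Δλ = -122.732 − -141.275 = 18.543°.
Δφ = 46.336 − -11.437 = 57.773°.
a = sin²(Δφ/2) + cos φ₁ · cos φ₂ · sin²(Δλ/2) = 0.250928.
c = 2·atan2(√a, √(1−a)) = 1.04934 rad → d = 6371·c ≈ 6685.35 km.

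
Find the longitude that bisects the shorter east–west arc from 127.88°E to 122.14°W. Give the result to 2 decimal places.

Signed shortest Δλ from +127.88° to -122.14° is +109.98°.
Midpoint longitude = +127.88° + (+109.98°)/2 = +127.88° + 54.99° = +182.87°.
Normalise into (−180°, 180°]: -177.13°.
(The naïve average (+127.88 + -122.14)/2 = 2.87° is on the wrong side of the globe.)

177.13°W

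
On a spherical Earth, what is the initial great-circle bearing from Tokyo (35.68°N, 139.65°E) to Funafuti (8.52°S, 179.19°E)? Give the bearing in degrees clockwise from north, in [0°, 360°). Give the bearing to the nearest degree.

132°

Δλ = 179.19 − 139.65 = 39.54°.
θ = atan2( sin Δλ · cos φ₂ , cos φ₁ · sin φ₂ − sin φ₁ · cos φ₂ · cos Δλ )
  = atan2(0.62959, -0.56518) = 131.914° → normalised to [0°, 360°): 131.914°.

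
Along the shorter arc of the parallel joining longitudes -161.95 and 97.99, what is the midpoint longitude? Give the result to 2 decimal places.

Signed shortest Δλ from -161.95° to +97.99° is -100.06°.
Midpoint longitude = -161.95° + (-100.06°)/2 = -161.95° − 50.03° = -211.98°.
Normalise into (−180°, 180°]: +148.02°.
(The naïve average (-161.95 + +97.99)/2 = -31.98° is on the wrong side of the globe.)

+148.02°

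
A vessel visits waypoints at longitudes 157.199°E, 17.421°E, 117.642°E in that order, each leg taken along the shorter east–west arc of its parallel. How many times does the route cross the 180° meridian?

0

Leg 1: +157.199° → +17.421°, shortest Δλ = -139.778° (west) — does not cross 180°.
Leg 2: +17.421° → +117.642°, shortest Δλ = 100.221° (east) — does not cross 180°.
Total crossings: 0.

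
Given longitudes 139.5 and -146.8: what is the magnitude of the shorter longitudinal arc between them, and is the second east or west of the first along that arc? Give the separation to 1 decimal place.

Raw difference: -146.8 − 139.5 = -286.3°.
Normalise into (−180°, 180°]: -286.3° + 360° = 73.7°.
Positive ⇒ the second point lies to the east; separation 73.7°.

73.7° east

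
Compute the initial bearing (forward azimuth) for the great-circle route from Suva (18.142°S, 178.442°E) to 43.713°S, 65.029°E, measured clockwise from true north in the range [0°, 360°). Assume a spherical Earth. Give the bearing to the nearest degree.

222°

Δλ = 65.029 − 178.442 = -113.413°.
θ = atan2( sin Δλ · cos φ₂ , cos φ₁ · sin φ₂ − sin φ₁ · cos φ₂ · cos Δλ )
  = atan2(-0.66330, -0.74612) = -138.363° → normalised to [0°, 360°): 221.637°.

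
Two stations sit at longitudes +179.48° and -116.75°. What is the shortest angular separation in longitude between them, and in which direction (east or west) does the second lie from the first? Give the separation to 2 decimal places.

63.77° east

Raw difference: -116.75 − 179.48 = -296.23°.
Normalise into (−180°, 180°]: -296.23° + 360° = 63.77°.
Positive ⇒ the second point lies to the east; separation 63.77°.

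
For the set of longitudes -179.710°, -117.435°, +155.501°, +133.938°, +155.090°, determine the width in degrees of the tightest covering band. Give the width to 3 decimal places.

108.627°

Sort the longitudes: -179.710°, -117.435°, +133.938°, +155.090°, +155.501°.
Eastward gaps between consecutive values (wrapping around): 62.275°, 251.373°, 21.152°, 0.411°, 24.789°.
Largest gap = 251.373° ⇒ minimal covering band is its complement: 360° − 251.373° = 108.627°.
Band runs from +133.938° eastward to -117.435°, crossing the antimeridian.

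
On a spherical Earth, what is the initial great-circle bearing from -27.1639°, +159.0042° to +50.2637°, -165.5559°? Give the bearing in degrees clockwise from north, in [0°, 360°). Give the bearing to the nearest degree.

Δλ = -165.5559 − 159.0042 = -324.5601°; wrapped into (−180°, 180°]: 35.4399°.
θ = atan2( sin Δλ · cos φ₂ , cos φ₁ · sin φ₂ − sin φ₁ · cos φ₂ · cos Δλ )
  = atan2(0.37067, 0.92195) = 21.903° → normalised to [0°, 360°): 21.903°.

22°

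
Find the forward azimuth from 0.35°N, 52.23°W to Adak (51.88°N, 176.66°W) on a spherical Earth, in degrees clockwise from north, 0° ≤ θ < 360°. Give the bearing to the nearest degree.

Δλ = -176.66 − -52.23 = -124.43°.
θ = atan2( sin Δλ · cos φ₂ , cos φ₁ · sin φ₂ − sin φ₁ · cos φ₂ · cos Δλ )
  = atan2(-0.50917, 0.78884) = -32.841° → normalised to [0°, 360°): 327.159°.

327°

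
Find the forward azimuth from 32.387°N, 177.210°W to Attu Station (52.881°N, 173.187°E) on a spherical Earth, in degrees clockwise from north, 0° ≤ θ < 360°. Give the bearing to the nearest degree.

344°

Δλ = 173.187 − -177.210 = 350.397°; wrapped into (−180°, 180°]: -9.603°.
θ = atan2( sin Δλ · cos φ₂ , cos φ₁ · sin φ₂ − sin φ₁ · cos φ₂ · cos Δλ )
  = atan2(-0.10067, 0.35464) = -15.848° → normalised to [0°, 360°): 344.152°.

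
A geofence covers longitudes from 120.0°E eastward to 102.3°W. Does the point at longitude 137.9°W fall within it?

Yes

Band width going east from +120.0° to -102.3°: ((-102.3 − 120.0) mod 360) = 137.7°.
Offset of -137.9° east of the west edge: ((-137.9 − 120.0) mod 360) = 102.1°.
102.1° ≤ 137.7° ⇒ inside.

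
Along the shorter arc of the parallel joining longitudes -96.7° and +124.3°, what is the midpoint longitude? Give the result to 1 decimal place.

Signed shortest Δλ from -96.7° to +124.3° is -139.0°.
Midpoint longitude = -96.7° + (-139.0°)/2 = -96.7° − 69.5° = -166.2°.
(The naïve average (-96.7 + +124.3)/2 = 13.8° is on the wrong side of the globe.)

-166.2°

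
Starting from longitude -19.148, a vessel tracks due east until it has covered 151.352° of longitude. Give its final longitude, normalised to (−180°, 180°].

+132.204°

Start at -19.148°; shift +151.352° → +132.204°.
+132.204° already lies in (−180°, 180°].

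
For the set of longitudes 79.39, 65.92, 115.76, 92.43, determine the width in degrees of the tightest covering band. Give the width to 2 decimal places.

Sort the longitudes: +65.92°, +79.39°, +92.43°, +115.76°.
Eastward gaps between consecutive values (wrapping around): 13.47°, 13.04°, 23.33°, 310.16°.
Largest gap = 310.16° ⇒ minimal covering band is its complement: 360° − 310.16° = 49.84°.
Band runs from +65.92° eastward to +115.76°.

49.84°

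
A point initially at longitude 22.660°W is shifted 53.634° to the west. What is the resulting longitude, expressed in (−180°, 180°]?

Start at -22.660°; shift −53.634° → -76.294°.
-76.294° already lies in (−180°, 180°].

76.294°W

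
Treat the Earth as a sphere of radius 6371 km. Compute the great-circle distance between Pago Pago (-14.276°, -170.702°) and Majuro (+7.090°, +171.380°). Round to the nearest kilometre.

3091 km

Δλ = 171.380 − -170.702 = 342.082°; wrapped into (−180°, 180°]: -17.918°.
Δφ = 7.090 − -14.276 = 21.366°.
a = sin²(Δφ/2) + cos φ₁ · cos φ₂ · sin²(Δλ/2) = 0.057686.
c = 2·atan2(√a, √(1−a)) = 0.48510 rad → d = 6371·c ≈ 3090.59 km.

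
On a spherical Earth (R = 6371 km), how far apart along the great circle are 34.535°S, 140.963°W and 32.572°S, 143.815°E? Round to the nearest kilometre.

6801 km

Δλ = 143.815 − -140.963 = 284.778°; wrapped into (−180°, 180°]: -75.222°.
Δφ = -32.572 − -34.535 = 1.963°.
a = sin²(Δφ/2) + cos φ₁ · cos φ₂ · sin²(Δλ/2) = 0.258862.
c = 2·atan2(√a, √(1−a)) = 1.06754 rad → d = 6371·c ≈ 6801.33 km.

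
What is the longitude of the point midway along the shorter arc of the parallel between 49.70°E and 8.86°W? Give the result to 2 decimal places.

20.42°E

Signed shortest Δλ from +49.70° to -8.86° is -58.56°.
Midpoint longitude = +49.70° + (-58.56°)/2 = +49.70° − 29.28° = +20.42°.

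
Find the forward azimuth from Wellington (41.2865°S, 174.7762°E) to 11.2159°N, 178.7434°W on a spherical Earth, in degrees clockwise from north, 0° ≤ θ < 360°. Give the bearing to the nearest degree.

8°

Δλ = -178.7434 − 174.7762 = -353.5196°; wrapped into (−180°, 180°]: 6.4804°.
θ = atan2( sin Δλ · cos φ₂ , cos φ₁ · sin φ₂ − sin φ₁ · cos φ₂ · cos Δλ )
  = atan2(0.11071, 0.78924) = 7.985° → normalised to [0°, 360°): 7.985°.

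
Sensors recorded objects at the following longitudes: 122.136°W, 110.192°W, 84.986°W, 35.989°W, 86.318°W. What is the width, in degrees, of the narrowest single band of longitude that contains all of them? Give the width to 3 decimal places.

Sort the longitudes: -122.136°, -110.192°, -86.318°, -84.986°, -35.989°.
Eastward gaps between consecutive values (wrapping around): 11.944°, 23.874°, 1.332°, 48.997°, 273.853°.
Largest gap = 273.853° ⇒ minimal covering band is its complement: 360° − 273.853° = 86.147°.
Band runs from -122.136° eastward to -35.989°.

86.147°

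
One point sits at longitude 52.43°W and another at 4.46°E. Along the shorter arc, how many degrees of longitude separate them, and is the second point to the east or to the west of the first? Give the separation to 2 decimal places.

Raw difference: 4.46 − -52.43 = 56.89°.
Normalise into (−180°, 180°]: 56.89° stays 56.89°.
Positive ⇒ the second point lies to the east; separation 56.89°.

56.89° east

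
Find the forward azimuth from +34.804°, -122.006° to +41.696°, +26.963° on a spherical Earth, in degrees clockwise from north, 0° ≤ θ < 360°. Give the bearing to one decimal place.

22.9°

Δλ = 26.963 − -122.006 = 148.969°.
θ = atan2( sin Δλ · cos φ₂ , cos φ₁ · sin φ₂ − sin φ₁ · cos φ₂ · cos Δλ )
  = atan2(0.38492, 0.91138) = 22.897° → normalised to [0°, 360°): 22.897°.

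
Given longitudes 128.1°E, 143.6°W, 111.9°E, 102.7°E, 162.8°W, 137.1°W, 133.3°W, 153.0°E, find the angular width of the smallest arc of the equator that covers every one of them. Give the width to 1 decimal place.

Sort the longitudes: -162.8°, -143.6°, -137.1°, -133.3°, +102.7°, +111.9°, +128.1°, +153.0°.
Eastward gaps between consecutive values (wrapping around): 19.2°, 6.5°, 3.8°, 236.0°, 9.2°, 16.2°, 24.9°, 44.2°.
Largest gap = 236.0° ⇒ minimal covering band is its complement: 360° − 236.0° = 124.0°.
Band runs from +102.7° eastward to -133.3°, crossing the antimeridian.

124.0°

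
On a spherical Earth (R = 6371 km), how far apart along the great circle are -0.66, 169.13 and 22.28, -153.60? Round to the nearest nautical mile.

2579 nmi

Δλ = -153.60 − 169.13 = -322.73°; wrapped into (−180°, 180°]: 37.27°.
Δφ = 22.28 − -0.66 = 22.94°.
a = sin²(Δφ/2) + cos φ₁ · cos φ₂ · sin²(Δλ/2) = 0.134019.
c = 2·atan2(√a, √(1−a)) = 0.74960 rad → d = 6371·c ≈ 4775.69 km ≈ 2578.67 nmi.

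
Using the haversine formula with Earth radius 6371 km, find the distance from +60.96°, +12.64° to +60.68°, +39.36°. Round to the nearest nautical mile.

Δλ = 39.36 − 12.64 = 26.72°.
Δφ = 60.68 − 60.96 = -0.28°.
a = sin²(Δφ/2) + cos φ₁ · cos φ₂ · sin²(Δλ/2) = 0.012698.
c = 2·atan2(√a, √(1−a)) = 0.22585 rad → d = 6371·c ≈ 1438.87 km ≈ 776.93 nmi.

777 nmi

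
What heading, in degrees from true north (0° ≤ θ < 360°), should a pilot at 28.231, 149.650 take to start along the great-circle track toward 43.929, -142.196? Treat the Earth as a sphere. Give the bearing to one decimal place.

Δλ = -142.196 − 149.650 = -291.846°; wrapped into (−180°, 180°]: 68.154°.
θ = atan2( sin Δλ · cos φ₂ , cos φ₁ · sin φ₂ − sin φ₁ · cos φ₂ · cos Δλ )
  = atan2(0.66848, 0.48447) = 54.068° → normalised to [0°, 360°): 54.068°.

54.1°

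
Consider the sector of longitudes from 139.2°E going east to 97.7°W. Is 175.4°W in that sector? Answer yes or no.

Yes

Band width going east from +139.2° to -97.7°: ((-97.7 − 139.2) mod 360) = 123.1°.
Offset of -175.4° east of the west edge: ((-175.4 − 139.2) mod 360) = 45.4°.
45.4° ≤ 123.1° ⇒ inside.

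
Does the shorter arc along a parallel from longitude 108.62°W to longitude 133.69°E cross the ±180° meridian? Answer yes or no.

Yes

Naïve |133.69 − -108.62| = 242.31° > 180°, so the shorter arc goes the other way round — across 180°.
Signed shortest Δλ = ((133.69 − -108.62 + 180) mod 360) − 180 = -117.69°.
Going west by 117.69° from -108.62° passes through 180° before reaching +133.69°.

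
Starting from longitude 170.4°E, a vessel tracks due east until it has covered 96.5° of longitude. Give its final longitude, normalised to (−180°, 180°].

Start at +170.4°; shift +96.5° → +266.9°.
+266.9° lies outside (−180°, 180°]; subtract 360° → -93.1°.

93.1°W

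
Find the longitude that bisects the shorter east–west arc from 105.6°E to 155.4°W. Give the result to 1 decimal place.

Signed shortest Δλ from +105.6° to -155.4° is +99.0°.
Midpoint longitude = +105.6° + (+99.0°)/2 = +105.6° + 49.5° = +155.1°.
(The naïve average (+105.6 + -155.4)/2 = -24.9° is on the wrong side of the globe.)

155.1°E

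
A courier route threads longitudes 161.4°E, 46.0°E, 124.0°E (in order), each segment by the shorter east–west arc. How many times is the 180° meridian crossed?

0

Leg 1: +161.4° → +46.0°, shortest Δλ = -115.4° (west) — does not cross 180°.
Leg 2: +46.0° → +124.0°, shortest Δλ = 78.0° (east) — does not cross 180°.
Total crossings: 0.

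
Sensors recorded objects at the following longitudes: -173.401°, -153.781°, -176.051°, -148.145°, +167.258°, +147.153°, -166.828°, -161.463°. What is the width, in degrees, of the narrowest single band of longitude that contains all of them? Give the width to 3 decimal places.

Sort the longitudes: -176.051°, -173.401°, -166.828°, -161.463°, -153.781°, -148.145°, +147.153°, +167.258°.
Eastward gaps between consecutive values (wrapping around): 2.650°, 6.573°, 5.365°, 7.682°, 5.636°, 295.298°, 20.105°, 16.691°.
Largest gap = 295.298° ⇒ minimal covering band is its complement: 360° − 295.298° = 64.702°.
Band runs from +147.153° eastward to -148.145°, crossing the antimeridian.

64.702°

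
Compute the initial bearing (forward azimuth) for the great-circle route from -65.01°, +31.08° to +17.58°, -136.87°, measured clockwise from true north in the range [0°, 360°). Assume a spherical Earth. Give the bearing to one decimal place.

Δλ = -136.87 − 31.08 = -167.95°.
θ = atan2( sin Δλ · cos φ₂ , cos φ₁ · sin φ₂ − sin φ₁ · cos φ₂ · cos Δλ )
  = atan2(-0.19902, -0.71741) = -164.496° → normalised to [0°, 360°): 195.504°.

195.5°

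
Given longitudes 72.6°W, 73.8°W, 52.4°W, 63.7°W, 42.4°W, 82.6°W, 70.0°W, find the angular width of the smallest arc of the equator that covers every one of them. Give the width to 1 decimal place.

Sort the longitudes: -82.6°, -73.8°, -72.6°, -70.0°, -63.7°, -52.4°, -42.4°.
Eastward gaps between consecutive values (wrapping around): 8.8°, 1.2°, 2.6°, 6.3°, 11.3°, 10.0°, 319.8°.
Largest gap = 319.8° ⇒ minimal covering band is its complement: 360° − 319.8° = 40.2°.
Band runs from -82.6° eastward to -42.4°.

40.2°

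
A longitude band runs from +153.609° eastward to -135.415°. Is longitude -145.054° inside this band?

Band width going east from +153.609° to -135.415°: ((-135.415 − 153.609) mod 360) = 70.976°.
Offset of -145.054° east of the west edge: ((-145.054 − 153.609) mod 360) = 61.337°.
61.337° ≤ 70.976° ⇒ inside.

Yes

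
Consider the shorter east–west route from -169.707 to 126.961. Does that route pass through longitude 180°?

Naïve |126.961 − -169.707| = 296.668° > 180°, so the shorter arc goes the other way round — across 180°.
Signed shortest Δλ = ((126.961 − -169.707 + 180) mod 360) − 180 = -63.332°.
Going west by 63.332° from -169.707° passes through 180° before reaching +126.961°.

Yes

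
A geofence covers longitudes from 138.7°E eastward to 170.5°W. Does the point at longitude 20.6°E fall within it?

Band width going east from +138.7° to -170.5°: ((-170.5 − 138.7) mod 360) = 50.8°.
Offset of +20.6° east of the west edge: ((20.6 − 138.7) mod 360) = 241.9°.
241.9° > 50.8° ⇒ outside.

No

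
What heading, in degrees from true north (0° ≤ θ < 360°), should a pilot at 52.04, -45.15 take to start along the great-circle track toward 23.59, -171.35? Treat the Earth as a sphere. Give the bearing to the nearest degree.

312°

Δλ = -171.35 − -45.15 = -126.20°.
θ = atan2( sin Δλ · cos φ₂ , cos φ₁ · sin φ₂ − sin φ₁ · cos φ₂ · cos Δλ )
  = atan2(-0.73952, 0.67290) = -47.700° → normalised to [0°, 360°): 312.300°.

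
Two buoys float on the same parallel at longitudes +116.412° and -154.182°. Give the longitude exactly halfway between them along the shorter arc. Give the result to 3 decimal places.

+161.115°

Signed shortest Δλ from +116.412° to -154.182° is +89.406°.
Midpoint longitude = +116.412° + (+89.406°)/2 = +116.412° + 44.703° = +161.115°.
(The naïve average (+116.412 + -154.182)/2 = -18.885° is on the wrong side of the globe.)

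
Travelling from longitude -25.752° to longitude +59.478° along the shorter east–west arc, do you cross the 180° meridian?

No

Signed shortest Δλ = ((59.478 − -25.752 + 180) mod 360) − 180 = 85.23°.
Going east by 85.23° from -25.752° reaches +59.478° without touching 180°.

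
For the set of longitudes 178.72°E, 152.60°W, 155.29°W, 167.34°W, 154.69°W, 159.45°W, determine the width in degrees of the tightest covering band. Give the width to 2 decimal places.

Sort the longitudes: -167.34°, -159.45°, -155.29°, -154.69°, -152.60°, +178.72°.
Eastward gaps between consecutive values (wrapping around): 7.89°, 4.16°, 0.60°, 2.09°, 331.32°, 13.94°.
Largest gap = 331.32° ⇒ minimal covering band is its complement: 360° − 331.32° = 28.68°.
Band runs from +178.72° eastward to -152.60°, crossing the antimeridian.

28.68°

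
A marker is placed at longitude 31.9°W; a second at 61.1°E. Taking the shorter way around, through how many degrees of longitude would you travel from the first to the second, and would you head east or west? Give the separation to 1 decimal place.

93.0° east

Raw difference: 61.1 − -31.9 = 93.0°.
Normalise into (−180°, 180°]: 93.0° stays 93.0°.
Positive ⇒ the second point lies to the east; separation 93.0°.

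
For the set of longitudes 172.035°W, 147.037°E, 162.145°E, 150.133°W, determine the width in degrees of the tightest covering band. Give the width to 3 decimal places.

Sort the longitudes: -172.035°, -150.133°, +147.037°, +162.145°.
Eastward gaps between consecutive values (wrapping around): 21.902°, 297.170°, 15.108°, 25.820°.
Largest gap = 297.170° ⇒ minimal covering band is its complement: 360° − 297.170° = 62.830°.
Band runs from +147.037° eastward to -150.133°, crossing the antimeridian.

62.830°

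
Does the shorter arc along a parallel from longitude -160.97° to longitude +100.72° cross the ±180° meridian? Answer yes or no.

Naïve |100.72 − -160.97| = 261.69° > 180°, so the shorter arc goes the other way round — across 180°.
Signed shortest Δλ = ((100.72 − -160.97 + 180) mod 360) − 180 = -98.31°.
Going west by 98.31° from -160.97° passes through 180° before reaching +100.72°.

Yes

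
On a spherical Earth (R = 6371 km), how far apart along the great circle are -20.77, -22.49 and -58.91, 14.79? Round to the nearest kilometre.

Δλ = 14.79 − -22.49 = 37.28°.
Δφ = -58.91 − -20.77 = -38.14°.
a = sin²(Δφ/2) + cos φ₁ · cos φ₂ · sin²(Δλ/2) = 0.156072.
c = 2·atan2(√a, √(1−a)) = 0.81227 rad → d = 6371·c ≈ 5174.94 km.

5175 km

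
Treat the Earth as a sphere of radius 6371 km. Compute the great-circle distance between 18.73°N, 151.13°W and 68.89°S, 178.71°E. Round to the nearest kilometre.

Δλ = 178.71 − -151.13 = 329.84°; wrapped into (−180°, 180°]: -30.16°.
Δφ = -68.89 − 18.73 = -87.62°.
a = sin²(Δφ/2) + cos φ₁ · cos φ₂ · sin²(Δλ/2) = 0.502324.
c = 2·atan2(√a, √(1−a)) = 1.57544 rad → d = 6371·c ≈ 10037.15 km.

10037 km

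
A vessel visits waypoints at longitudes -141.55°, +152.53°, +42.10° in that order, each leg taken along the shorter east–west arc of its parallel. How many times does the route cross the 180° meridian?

1

Leg 1: -141.55° → +152.53°, shortest Δλ = -65.92° (west) — crosses 180°.
Leg 2: +152.53° → +42.10°, shortest Δλ = -110.43° (west) — does not cross 180°.
Total crossings: 1.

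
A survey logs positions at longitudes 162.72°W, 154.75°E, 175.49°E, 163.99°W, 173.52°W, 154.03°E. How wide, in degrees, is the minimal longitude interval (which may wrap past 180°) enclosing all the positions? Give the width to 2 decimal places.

43.25°

Sort the longitudes: -173.52°, -163.99°, -162.72°, +154.03°, +154.75°, +175.49°.
Eastward gaps between consecutive values (wrapping around): 9.53°, 1.27°, 316.75°, 0.72°, 20.74°, 10.99°.
Largest gap = 316.75° ⇒ minimal covering band is its complement: 360° − 316.75° = 43.25°.
Band runs from +154.03° eastward to -162.72°, crossing the antimeridian.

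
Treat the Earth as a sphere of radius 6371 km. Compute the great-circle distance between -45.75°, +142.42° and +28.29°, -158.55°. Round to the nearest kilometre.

Δλ = -158.55 − 142.42 = -300.97°; wrapped into (−180°, 180°]: 59.03°.
Δφ = 28.29 − -45.75 = 74.04°.
a = sin²(Δφ/2) + cos φ₁ · cos φ₂ · sin²(Δλ/2) = 0.511646.
c = 2·atan2(√a, √(1−a)) = 1.59409 rad → d = 6371·c ≈ 10155.95 km.

10156 km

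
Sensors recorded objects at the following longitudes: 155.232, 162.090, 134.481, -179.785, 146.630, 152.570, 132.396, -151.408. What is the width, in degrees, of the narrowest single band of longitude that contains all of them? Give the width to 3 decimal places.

Sort the longitudes: -179.785°, -151.408°, +132.396°, +134.481°, +146.630°, +152.570°, +155.232°, +162.090°.
Eastward gaps between consecutive values (wrapping around): 28.377°, 283.804°, 2.085°, 12.149°, 5.940°, 2.662°, 6.858°, 18.125°.
Largest gap = 283.804° ⇒ minimal covering band is its complement: 360° − 283.804° = 76.196°.
Band runs from +132.396° eastward to -151.408°, crossing the antimeridian.

76.196°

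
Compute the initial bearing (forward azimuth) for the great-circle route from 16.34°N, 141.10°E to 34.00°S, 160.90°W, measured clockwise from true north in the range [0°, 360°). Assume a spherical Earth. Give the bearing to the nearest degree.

Δλ = -160.90 − 141.10 = -302.00°; wrapped into (−180°, 180°]: 58.00°.
θ = atan2( sin Δλ · cos φ₂ , cos φ₁ · sin φ₂ − sin φ₁ · cos φ₂ · cos Δλ )
  = atan2(0.70306, -0.66020) = 133.199° → normalised to [0°, 360°): 133.199°.

133°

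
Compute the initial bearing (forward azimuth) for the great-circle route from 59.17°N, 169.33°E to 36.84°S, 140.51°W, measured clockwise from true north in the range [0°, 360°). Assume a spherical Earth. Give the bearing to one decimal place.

Δλ = -140.51 − 169.33 = -309.84°; wrapped into (−180°, 180°]: 50.16°.
θ = atan2( sin Δλ · cos φ₂ , cos φ₁ · sin φ₂ − sin φ₁ · cos φ₂ · cos Δλ )
  = atan2(0.61451, -0.74755) = 140.579° → normalised to [0°, 360°): 140.579°.

140.6°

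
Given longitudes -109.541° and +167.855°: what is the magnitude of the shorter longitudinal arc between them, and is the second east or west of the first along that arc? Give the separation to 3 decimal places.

82.604° west

Raw difference: 167.855 − -109.541 = 277.396°.
Normalise into (−180°, 180°]: 277.396° − 360° = -82.604°.
Negative ⇒ the second point lies to the west; separation 82.604°.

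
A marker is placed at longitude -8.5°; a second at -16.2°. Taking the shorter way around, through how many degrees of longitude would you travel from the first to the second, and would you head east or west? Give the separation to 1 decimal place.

7.7° west

Raw difference: -16.2 − -8.5 = -7.7°.
Normalise into (−180°, 180°]: -7.7° stays -7.7°.
Negative ⇒ the second point lies to the west; separation 7.7°.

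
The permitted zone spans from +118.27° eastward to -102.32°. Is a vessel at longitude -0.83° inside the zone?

No

Band width going east from +118.27° to -102.32°: ((-102.32 − 118.27) mod 360) = 139.41°.
Offset of -0.83° east of the west edge: ((-0.83 − 118.27) mod 360) = 240.90°.
240.90° > 139.41° ⇒ outside.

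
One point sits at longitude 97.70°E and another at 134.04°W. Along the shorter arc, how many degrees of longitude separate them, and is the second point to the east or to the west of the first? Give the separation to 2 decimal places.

128.26° east

Raw difference: -134.04 − 97.70 = -231.74°.
Normalise into (−180°, 180°]: -231.74° + 360° = 128.26°.
Positive ⇒ the second point lies to the east; separation 128.26°.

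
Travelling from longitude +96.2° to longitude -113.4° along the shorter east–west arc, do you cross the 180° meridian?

Yes

Naïve |-113.4 − 96.2| = 209.6° > 180°, so the shorter arc goes the other way round — across 180°.
Signed shortest Δλ = ((-113.4 − 96.2 + 180) mod 360) − 180 = 150.4°.
Going east by 150.4° from +96.2° passes through 180° before reaching -113.4°.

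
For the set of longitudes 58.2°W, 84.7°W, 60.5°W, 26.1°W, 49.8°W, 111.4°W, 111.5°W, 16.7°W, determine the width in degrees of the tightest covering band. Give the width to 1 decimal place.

94.8°

Sort the longitudes: -111.5°, -111.4°, -84.7°, -60.5°, -58.2°, -49.8°, -26.1°, -16.7°.
Eastward gaps between consecutive values (wrapping around): 0.1°, 26.7°, 24.2°, 2.3°, 8.4°, 23.7°, 9.4°, 265.2°.
Largest gap = 265.2° ⇒ minimal covering band is its complement: 360° − 265.2° = 94.8°.
Band runs from -111.5° eastward to -16.7°.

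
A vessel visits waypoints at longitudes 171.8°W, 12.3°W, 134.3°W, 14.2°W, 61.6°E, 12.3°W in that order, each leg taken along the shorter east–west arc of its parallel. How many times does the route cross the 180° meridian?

Leg 1: -171.8° → -12.3°, shortest Δλ = 159.5° (east) — does not cross 180°.
Leg 2: -12.3° → -134.3°, shortest Δλ = -122.0° (west) — does not cross 180°.
Leg 3: -134.3° → -14.2°, shortest Δλ = 120.1° (east) — does not cross 180°.
Leg 4: -14.2° → +61.6°, shortest Δλ = 75.8° (east) — does not cross 180°.
Leg 5: +61.6° → -12.3°, shortest Δλ = -73.9° (west) — does not cross 180°.
Total crossings: 0.

0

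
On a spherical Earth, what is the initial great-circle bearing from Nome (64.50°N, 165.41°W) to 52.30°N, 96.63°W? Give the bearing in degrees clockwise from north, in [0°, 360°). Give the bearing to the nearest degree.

Δλ = -96.63 − -165.41 = 68.78°.
θ = atan2( sin Δλ · cos φ₂ , cos φ₁ · sin φ₂ − sin φ₁ · cos φ₂ · cos Δλ )
  = atan2(0.57006, 0.14085) = 76.121° → normalised to [0°, 360°): 76.121°.

76°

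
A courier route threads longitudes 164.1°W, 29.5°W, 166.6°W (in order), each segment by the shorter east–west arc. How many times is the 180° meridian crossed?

Leg 1: -164.1° → -29.5°, shortest Δλ = 134.6° (east) — does not cross 180°.
Leg 2: -29.5° → -166.6°, shortest Δλ = -137.1° (west) — does not cross 180°.
Total crossings: 0.

0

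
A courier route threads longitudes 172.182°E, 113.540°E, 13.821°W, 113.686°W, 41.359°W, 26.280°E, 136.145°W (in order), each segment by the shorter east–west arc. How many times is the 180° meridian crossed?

Leg 1: +172.182° → +113.540°, shortest Δλ = -58.642° (west) — does not cross 180°.
Leg 2: +113.540° → -13.821°, shortest Δλ = -127.361° (west) — does not cross 180°.
Leg 3: -13.821° → -113.686°, shortest Δλ = -99.865° (west) — does not cross 180°.
Leg 4: -113.686° → -41.359°, shortest Δλ = 72.327° (east) — does not cross 180°.
Leg 5: -41.359° → +26.280°, shortest Δλ = 67.639° (east) — does not cross 180°.
Leg 6: +26.280° → -136.145°, shortest Δλ = -162.425° (west) — does not cross 180°.
Total crossings: 0.

0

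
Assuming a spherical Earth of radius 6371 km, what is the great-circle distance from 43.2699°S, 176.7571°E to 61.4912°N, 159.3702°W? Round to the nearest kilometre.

11846 km

Δλ = -159.3702 − 176.7571 = -336.1273°; wrapped into (−180°, 180°]: 23.8727°.
Δφ = 61.4912 − -43.2699 = 104.7611°.
a = sin²(Δφ/2) + cos φ₁ · cos φ₂ · sin²(Δλ/2) = 0.642261.
c = 2·atan2(√a, √(1−a)) = 1.85930 rad → d = 6371·c ≈ 11845.63 km.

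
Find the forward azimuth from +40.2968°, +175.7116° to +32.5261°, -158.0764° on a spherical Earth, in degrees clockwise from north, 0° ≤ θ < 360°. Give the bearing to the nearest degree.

102°

Δλ = -158.0764 − 175.7116 = -333.7880°; wrapped into (−180°, 180°]: 26.2120°.
θ = atan2( sin Δλ · cos φ₂ , cos φ₁ · sin φ₂ − sin φ₁ · cos φ₂ · cos Δλ )
  = atan2(0.37241, -0.07913) = 101.996° → normalised to [0°, 360°): 101.996°.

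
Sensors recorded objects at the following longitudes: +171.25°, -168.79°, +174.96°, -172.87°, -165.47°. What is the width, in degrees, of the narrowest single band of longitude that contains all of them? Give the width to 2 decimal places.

Sort the longitudes: -172.87°, -168.79°, -165.47°, +171.25°, +174.96°.
Eastward gaps between consecutive values (wrapping around): 4.08°, 3.32°, 336.72°, 3.71°, 12.17°.
Largest gap = 336.72° ⇒ minimal covering band is its complement: 360° − 336.72° = 23.28°.
Band runs from +171.25° eastward to -165.47°, crossing the antimeridian.

23.28°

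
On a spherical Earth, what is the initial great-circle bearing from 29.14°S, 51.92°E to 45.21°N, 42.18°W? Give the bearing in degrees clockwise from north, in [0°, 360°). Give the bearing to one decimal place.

Δλ = -42.18 − 51.92 = -94.10°.
θ = atan2( sin Δλ · cos φ₂ , cos φ₁ · sin φ₂ − sin φ₁ · cos φ₂ · cos Δλ )
  = atan2(-0.70271, 0.59534) = -49.728° → normalised to [0°, 360°): 310.272°.

310.3°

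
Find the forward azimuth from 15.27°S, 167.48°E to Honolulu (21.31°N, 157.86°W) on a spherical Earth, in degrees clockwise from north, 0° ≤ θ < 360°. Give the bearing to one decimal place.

43.8°

Δλ = -157.86 − 167.48 = -325.34°; wrapped into (−180°, 180°]: 34.66°.
θ = atan2( sin Δλ · cos φ₂ , cos φ₁ · sin φ₂ − sin φ₁ · cos φ₂ · cos Δλ )
  = atan2(0.52982, 0.55240) = 43.805° → normalised to [0°, 360°): 43.805°.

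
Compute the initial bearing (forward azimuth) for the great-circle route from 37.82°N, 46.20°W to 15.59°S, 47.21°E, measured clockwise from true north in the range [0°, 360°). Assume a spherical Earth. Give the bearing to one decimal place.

Δλ = 47.21 − -46.20 = 93.41°.
θ = atan2( sin Δλ · cos φ₂ , cos φ₁ · sin φ₂ − sin φ₁ · cos φ₂ · cos Δλ )
  = atan2(0.96150, -0.17717) = 100.440° → normalised to [0°, 360°): 100.440°.

100.4°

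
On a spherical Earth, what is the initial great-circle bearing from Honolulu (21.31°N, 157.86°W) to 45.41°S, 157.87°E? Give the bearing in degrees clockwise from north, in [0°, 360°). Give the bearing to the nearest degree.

Δλ = 157.87 − -157.86 = 315.73°; wrapped into (−180°, 180°]: -44.27°.
θ = atan2( sin Δλ · cos φ₂ , cos φ₁ · sin φ₂ − sin φ₁ · cos φ₂ · cos Δλ )
  = atan2(-0.49004, -0.84614) = -149.923° → normalised to [0°, 360°): 210.077°.

210°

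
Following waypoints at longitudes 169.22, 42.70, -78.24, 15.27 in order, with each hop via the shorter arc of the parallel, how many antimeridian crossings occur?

Leg 1: +169.22° → +42.70°, shortest Δλ = -126.52° (west) — does not cross 180°.
Leg 2: +42.70° → -78.24°, shortest Δλ = -120.94° (west) — does not cross 180°.
Leg 3: -78.24° → +15.27°, shortest Δλ = 93.51° (east) — does not cross 180°.
Total crossings: 0.

0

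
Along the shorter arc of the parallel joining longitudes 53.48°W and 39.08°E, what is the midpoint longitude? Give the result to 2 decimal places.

Signed shortest Δλ from -53.48° to +39.08° is +92.56°.
Midpoint longitude = -53.48° + (+92.56°)/2 = -53.48° + 46.28° = -7.20°.

7.20°W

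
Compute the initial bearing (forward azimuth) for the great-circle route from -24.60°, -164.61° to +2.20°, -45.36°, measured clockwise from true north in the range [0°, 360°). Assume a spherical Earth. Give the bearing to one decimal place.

100.9°

Δλ = -45.36 − -164.61 = 119.25°.
θ = atan2( sin Δλ · cos φ₂ , cos φ₁ · sin φ₂ − sin φ₁ · cos φ₂ · cos Δλ )
  = atan2(0.87185, -0.16835) = 100.929° → normalised to [0°, 360°): 100.929°.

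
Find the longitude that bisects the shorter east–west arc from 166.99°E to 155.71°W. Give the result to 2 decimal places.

Signed shortest Δλ from +166.99° to -155.71° is +37.30°.
Midpoint longitude = +166.99° + (+37.30°)/2 = +166.99° + 18.65° = +185.64°.
Normalise into (−180°, 180°]: -174.36°.
(The naïve average (+166.99 + -155.71)/2 = 5.64° is on the wrong side of the globe.)

174.36°W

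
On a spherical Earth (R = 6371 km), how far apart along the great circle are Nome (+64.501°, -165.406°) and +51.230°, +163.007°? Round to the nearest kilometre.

Δλ = 163.007 − -165.406 = 328.413°; wrapped into (−180°, 180°]: -31.587°.
Δφ = 51.230 − 64.501 = -13.271°.
a = sin²(Δφ/2) + cos φ₁ · cos φ₂ · sin²(Δλ/2) = 0.033322.
c = 2·atan2(√a, √(1−a)) = 0.36714 rad → d = 6371·c ≈ 2339.07 km.

2339 km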